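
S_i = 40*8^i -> [40, 320, 2560, 20480, 163840]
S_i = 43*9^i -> [43, 387, 3483, 31347, 282123]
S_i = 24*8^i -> [24, 192, 1536, 12288, 98304]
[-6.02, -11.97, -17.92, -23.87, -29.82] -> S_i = -6.02 + -5.95*i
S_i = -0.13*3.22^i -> [-0.13, -0.42, -1.35, -4.34, -13.98]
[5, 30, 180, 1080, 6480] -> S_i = 5*6^i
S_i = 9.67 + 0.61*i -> [9.67, 10.28, 10.89, 11.5, 12.11]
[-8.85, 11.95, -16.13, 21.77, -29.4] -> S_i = -8.85*(-1.35)^i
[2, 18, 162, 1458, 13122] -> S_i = 2*9^i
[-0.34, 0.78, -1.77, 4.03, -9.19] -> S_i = -0.34*(-2.28)^i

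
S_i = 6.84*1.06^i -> [6.84, 7.25, 7.69, 8.15, 8.64]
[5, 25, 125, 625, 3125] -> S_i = 5*5^i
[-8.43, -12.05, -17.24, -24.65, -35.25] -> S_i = -8.43*1.43^i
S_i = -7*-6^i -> [-7, 42, -252, 1512, -9072]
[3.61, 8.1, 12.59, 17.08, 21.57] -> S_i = 3.61 + 4.49*i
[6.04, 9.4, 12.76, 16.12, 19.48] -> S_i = 6.04 + 3.36*i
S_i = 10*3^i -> [10, 30, 90, 270, 810]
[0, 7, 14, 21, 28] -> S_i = 0 + 7*i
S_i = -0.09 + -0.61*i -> [-0.09, -0.7, -1.31, -1.92, -2.53]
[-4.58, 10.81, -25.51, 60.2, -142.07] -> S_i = -4.58*(-2.36)^i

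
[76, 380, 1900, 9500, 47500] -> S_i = 76*5^i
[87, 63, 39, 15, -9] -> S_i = 87 + -24*i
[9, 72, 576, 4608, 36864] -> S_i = 9*8^i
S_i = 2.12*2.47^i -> [2.12, 5.24, 12.93, 31.95, 78.91]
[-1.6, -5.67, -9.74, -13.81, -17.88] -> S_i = -1.60 + -4.07*i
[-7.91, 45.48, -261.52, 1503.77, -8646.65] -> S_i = -7.91*(-5.75)^i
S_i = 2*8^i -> [2, 16, 128, 1024, 8192]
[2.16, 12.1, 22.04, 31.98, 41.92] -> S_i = 2.16 + 9.94*i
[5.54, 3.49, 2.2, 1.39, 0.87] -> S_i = 5.54*0.63^i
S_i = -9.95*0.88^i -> [-9.95, -8.76, -7.71, -6.78, -5.97]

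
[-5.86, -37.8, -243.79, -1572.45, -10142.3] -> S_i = -5.86*6.45^i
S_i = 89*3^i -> [89, 267, 801, 2403, 7209]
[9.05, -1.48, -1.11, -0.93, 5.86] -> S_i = Random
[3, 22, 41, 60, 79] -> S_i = 3 + 19*i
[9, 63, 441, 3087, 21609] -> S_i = 9*7^i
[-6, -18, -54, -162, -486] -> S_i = -6*3^i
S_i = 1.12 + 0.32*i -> [1.12, 1.44, 1.76, 2.08, 2.4]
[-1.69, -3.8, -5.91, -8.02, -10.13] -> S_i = -1.69 + -2.11*i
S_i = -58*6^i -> [-58, -348, -2088, -12528, -75168]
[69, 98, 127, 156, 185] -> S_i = 69 + 29*i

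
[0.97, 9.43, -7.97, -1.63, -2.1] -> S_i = Random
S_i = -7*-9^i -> [-7, 63, -567, 5103, -45927]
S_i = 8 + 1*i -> [8, 9, 10, 11, 12]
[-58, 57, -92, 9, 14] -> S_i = Random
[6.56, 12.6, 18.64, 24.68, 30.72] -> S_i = 6.56 + 6.04*i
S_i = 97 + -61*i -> [97, 36, -25, -86, -147]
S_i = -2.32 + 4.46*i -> [-2.32, 2.14, 6.6, 11.06, 15.52]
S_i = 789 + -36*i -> [789, 753, 717, 681, 645]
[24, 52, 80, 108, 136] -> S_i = 24 + 28*i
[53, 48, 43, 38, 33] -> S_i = 53 + -5*i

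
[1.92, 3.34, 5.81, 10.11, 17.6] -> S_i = 1.92*1.74^i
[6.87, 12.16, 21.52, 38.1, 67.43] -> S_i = 6.87*1.77^i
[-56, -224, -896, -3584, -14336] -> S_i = -56*4^i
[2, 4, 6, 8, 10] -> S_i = 2 + 2*i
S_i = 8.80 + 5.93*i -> [8.8, 14.73, 20.66, 26.59, 32.52]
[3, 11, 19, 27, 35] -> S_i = 3 + 8*i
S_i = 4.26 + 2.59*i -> [4.26, 6.85, 9.44, 12.03, 14.62]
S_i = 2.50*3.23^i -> [2.5, 8.07, 26.08, 84.25, 272.11]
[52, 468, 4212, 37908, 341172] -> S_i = 52*9^i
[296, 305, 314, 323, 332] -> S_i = 296 + 9*i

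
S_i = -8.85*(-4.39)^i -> [-8.85, 38.85, -170.56, 748.75, -3287.01]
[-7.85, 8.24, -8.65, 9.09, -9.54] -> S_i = -7.85*(-1.05)^i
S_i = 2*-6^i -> [2, -12, 72, -432, 2592]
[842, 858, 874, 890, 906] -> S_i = 842 + 16*i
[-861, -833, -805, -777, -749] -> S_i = -861 + 28*i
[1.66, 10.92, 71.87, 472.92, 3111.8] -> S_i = 1.66*6.58^i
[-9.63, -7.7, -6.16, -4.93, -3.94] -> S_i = -9.63*0.80^i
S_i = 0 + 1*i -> [0, 1, 2, 3, 4]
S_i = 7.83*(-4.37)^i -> [7.83, -34.22, 149.53, -653.44, 2855.54]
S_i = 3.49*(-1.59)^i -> [3.49, -5.55, 8.82, -14.03, 22.31]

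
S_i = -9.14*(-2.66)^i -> [-9.14, 24.31, -64.67, 172.02, -457.59]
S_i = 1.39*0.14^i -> [1.39, 0.19, 0.03, 0.0, 0.0]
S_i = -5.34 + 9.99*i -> [-5.34, 4.65, 14.64, 24.63, 34.62]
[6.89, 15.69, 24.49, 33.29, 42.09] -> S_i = 6.89 + 8.80*i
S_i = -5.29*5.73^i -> [-5.29, -30.31, -173.69, -995.22, -5702.62]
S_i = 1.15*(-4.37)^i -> [1.15, -5.03, 21.96, -95.97, 419.4]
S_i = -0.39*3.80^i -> [-0.39, -1.48, -5.63, -21.4, -81.32]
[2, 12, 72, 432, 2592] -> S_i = 2*6^i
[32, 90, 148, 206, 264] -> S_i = 32 + 58*i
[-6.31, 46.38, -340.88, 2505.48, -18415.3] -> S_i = -6.31*(-7.35)^i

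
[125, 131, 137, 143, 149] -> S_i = 125 + 6*i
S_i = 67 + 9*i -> [67, 76, 85, 94, 103]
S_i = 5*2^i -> [5, 10, 20, 40, 80]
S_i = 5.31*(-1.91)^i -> [5.31, -10.14, 19.37, -37.0, 70.67]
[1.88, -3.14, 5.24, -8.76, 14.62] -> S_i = 1.88*(-1.67)^i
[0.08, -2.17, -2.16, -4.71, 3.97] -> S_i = Random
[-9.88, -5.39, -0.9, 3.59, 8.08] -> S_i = -9.88 + 4.49*i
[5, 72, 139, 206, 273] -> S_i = 5 + 67*i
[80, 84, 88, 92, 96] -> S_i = 80 + 4*i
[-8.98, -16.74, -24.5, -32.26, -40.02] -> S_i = -8.98 + -7.76*i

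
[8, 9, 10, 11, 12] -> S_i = 8 + 1*i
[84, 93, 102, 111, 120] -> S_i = 84 + 9*i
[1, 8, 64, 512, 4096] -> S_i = 1*8^i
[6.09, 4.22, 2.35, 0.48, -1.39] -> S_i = 6.09 + -1.87*i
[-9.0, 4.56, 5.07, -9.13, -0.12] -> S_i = Random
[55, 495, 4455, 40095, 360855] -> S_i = 55*9^i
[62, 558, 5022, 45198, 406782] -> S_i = 62*9^i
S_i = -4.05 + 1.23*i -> [-4.05, -2.82, -1.59, -0.36, 0.87]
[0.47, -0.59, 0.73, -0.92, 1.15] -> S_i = 0.47*(-1.25)^i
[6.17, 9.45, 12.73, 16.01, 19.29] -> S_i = 6.17 + 3.28*i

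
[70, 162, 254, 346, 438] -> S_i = 70 + 92*i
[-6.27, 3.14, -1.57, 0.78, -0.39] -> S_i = -6.27*(-0.50)^i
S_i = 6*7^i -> [6, 42, 294, 2058, 14406]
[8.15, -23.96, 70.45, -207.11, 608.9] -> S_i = 8.15*(-2.94)^i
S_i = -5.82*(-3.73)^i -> [-5.82, 21.71, -80.97, 302.03, -1126.57]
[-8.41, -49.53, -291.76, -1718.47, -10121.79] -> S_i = -8.41*5.89^i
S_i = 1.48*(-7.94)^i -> [1.48, -11.75, 93.3, -740.84, 5882.25]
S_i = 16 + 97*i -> [16, 113, 210, 307, 404]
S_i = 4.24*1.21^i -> [4.24, 5.13, 6.21, 7.51, 9.09]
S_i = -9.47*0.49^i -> [-9.47, -4.64, -2.27, -1.11, -0.55]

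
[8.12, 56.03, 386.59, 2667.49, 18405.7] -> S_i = 8.12*6.90^i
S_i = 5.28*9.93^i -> [5.28, 52.43, 520.63, 5169.89, 51337.05]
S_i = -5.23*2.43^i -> [-5.23, -12.71, -30.88, -75.04, -182.36]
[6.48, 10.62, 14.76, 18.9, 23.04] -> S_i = 6.48 + 4.14*i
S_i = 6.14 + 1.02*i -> [6.14, 7.16, 8.18, 9.2, 10.22]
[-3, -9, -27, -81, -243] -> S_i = -3*3^i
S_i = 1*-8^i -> [1, -8, 64, -512, 4096]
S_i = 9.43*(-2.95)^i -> [9.43, -27.82, 82.06, -242.09, 714.17]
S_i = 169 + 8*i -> [169, 177, 185, 193, 201]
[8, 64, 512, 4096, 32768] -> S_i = 8*8^i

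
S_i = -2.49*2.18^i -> [-2.49, -5.43, -11.83, -25.8, -56.24]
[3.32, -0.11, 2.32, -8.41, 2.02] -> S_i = Random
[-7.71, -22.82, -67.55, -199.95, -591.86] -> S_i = -7.71*2.96^i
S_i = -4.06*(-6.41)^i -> [-4.06, 26.02, -166.82, 1069.3, -6854.22]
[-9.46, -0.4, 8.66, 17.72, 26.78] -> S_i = -9.46 + 9.06*i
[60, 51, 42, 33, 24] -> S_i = 60 + -9*i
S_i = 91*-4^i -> [91, -364, 1456, -5824, 23296]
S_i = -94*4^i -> [-94, -376, -1504, -6016, -24064]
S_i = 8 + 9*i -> [8, 17, 26, 35, 44]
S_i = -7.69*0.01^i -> [-7.69, -0.08, -0.0, -0.0, -0.0]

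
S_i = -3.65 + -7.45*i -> [-3.65, -11.1, -18.55, -26.0, -33.45]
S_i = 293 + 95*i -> [293, 388, 483, 578, 673]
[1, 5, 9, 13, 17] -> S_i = 1 + 4*i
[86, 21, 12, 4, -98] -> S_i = Random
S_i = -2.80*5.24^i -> [-2.8, -14.67, -76.88, -402.86, -2110.98]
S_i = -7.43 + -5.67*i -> [-7.43, -13.1, -18.77, -24.44, -30.11]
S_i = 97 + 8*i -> [97, 105, 113, 121, 129]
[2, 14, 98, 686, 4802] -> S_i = 2*7^i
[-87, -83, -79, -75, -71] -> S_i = -87 + 4*i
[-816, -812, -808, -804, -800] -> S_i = -816 + 4*i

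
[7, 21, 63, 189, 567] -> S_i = 7*3^i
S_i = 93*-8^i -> [93, -744, 5952, -47616, 380928]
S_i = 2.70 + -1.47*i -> [2.7, 1.23, -0.24, -1.71, -3.18]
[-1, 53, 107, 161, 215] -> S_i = -1 + 54*i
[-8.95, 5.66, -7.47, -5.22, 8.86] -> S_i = Random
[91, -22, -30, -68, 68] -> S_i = Random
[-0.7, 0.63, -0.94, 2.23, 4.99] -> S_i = Random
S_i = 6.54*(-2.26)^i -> [6.54, -14.78, 33.4, -75.49, 170.61]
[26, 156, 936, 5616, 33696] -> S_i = 26*6^i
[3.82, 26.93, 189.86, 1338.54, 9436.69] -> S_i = 3.82*7.05^i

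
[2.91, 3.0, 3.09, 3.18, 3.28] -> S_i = 2.91*1.03^i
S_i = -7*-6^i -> [-7, 42, -252, 1512, -9072]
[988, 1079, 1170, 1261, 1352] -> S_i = 988 + 91*i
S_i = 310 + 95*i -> [310, 405, 500, 595, 690]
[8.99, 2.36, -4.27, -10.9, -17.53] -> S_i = 8.99 + -6.63*i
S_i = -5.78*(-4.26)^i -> [-5.78, 24.62, -104.89, 446.84, -1903.56]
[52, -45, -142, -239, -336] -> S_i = 52 + -97*i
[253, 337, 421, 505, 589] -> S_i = 253 + 84*i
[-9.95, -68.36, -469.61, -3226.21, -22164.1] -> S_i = -9.95*6.87^i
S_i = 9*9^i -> [9, 81, 729, 6561, 59049]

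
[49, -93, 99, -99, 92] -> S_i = Random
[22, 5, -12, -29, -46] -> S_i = 22 + -17*i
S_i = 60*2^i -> [60, 120, 240, 480, 960]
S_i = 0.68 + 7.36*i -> [0.68, 8.04, 15.4, 22.76, 30.12]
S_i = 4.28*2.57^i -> [4.28, 11.0, 28.27, 72.65, 186.71]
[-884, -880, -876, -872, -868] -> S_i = -884 + 4*i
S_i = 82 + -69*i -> [82, 13, -56, -125, -194]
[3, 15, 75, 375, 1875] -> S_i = 3*5^i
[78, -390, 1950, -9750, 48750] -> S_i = 78*-5^i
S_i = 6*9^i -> [6, 54, 486, 4374, 39366]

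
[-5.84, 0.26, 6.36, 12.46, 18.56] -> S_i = -5.84 + 6.10*i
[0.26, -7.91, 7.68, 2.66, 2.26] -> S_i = Random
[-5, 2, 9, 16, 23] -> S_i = -5 + 7*i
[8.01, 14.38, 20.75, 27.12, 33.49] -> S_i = 8.01 + 6.37*i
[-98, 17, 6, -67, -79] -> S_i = Random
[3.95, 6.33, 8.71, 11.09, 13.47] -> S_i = 3.95 + 2.38*i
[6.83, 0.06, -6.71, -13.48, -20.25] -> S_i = 6.83 + -6.77*i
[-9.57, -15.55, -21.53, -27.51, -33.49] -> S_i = -9.57 + -5.98*i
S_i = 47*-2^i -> [47, -94, 188, -376, 752]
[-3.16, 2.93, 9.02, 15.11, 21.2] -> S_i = -3.16 + 6.09*i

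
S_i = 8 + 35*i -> [8, 43, 78, 113, 148]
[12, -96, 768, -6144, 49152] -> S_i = 12*-8^i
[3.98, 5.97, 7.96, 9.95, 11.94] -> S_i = 3.98 + 1.99*i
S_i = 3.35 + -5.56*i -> [3.35, -2.21, -7.77, -13.33, -18.89]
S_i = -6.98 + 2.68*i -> [-6.98, -4.3, -1.62, 1.06, 3.74]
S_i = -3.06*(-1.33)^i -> [-3.06, 4.07, -5.41, 7.2, -9.57]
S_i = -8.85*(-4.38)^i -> [-8.85, 38.76, -169.78, 743.64, -3257.16]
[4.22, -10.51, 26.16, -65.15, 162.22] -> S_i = 4.22*(-2.49)^i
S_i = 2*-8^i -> [2, -16, 128, -1024, 8192]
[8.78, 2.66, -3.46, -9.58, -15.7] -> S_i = 8.78 + -6.12*i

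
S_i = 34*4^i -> [34, 136, 544, 2176, 8704]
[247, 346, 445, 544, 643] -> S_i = 247 + 99*i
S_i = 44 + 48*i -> [44, 92, 140, 188, 236]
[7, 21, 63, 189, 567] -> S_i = 7*3^i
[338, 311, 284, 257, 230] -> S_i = 338 + -27*i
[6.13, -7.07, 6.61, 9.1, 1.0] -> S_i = Random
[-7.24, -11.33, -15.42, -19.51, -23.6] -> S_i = -7.24 + -4.09*i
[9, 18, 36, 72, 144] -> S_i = 9*2^i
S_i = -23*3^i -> [-23, -69, -207, -621, -1863]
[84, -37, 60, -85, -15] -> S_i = Random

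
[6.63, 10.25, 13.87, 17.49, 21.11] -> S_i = 6.63 + 3.62*i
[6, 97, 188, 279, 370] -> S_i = 6 + 91*i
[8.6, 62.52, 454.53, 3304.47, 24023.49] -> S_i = 8.60*7.27^i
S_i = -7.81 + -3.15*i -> [-7.81, -10.96, -14.11, -17.26, -20.41]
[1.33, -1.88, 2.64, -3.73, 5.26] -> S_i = 1.33*(-1.41)^i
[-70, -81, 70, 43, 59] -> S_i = Random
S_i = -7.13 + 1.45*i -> [-7.13, -5.68, -4.23, -2.78, -1.33]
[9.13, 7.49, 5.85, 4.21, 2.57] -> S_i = 9.13 + -1.64*i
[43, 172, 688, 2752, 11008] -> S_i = 43*4^i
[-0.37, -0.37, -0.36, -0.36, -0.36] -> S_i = -0.37*0.99^i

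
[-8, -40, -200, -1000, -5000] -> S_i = -8*5^i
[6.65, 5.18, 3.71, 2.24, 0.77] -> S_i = 6.65 + -1.47*i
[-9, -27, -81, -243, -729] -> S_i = -9*3^i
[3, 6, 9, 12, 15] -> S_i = 3 + 3*i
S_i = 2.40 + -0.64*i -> [2.4, 1.76, 1.12, 0.48, -0.16]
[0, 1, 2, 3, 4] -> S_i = 0 + 1*i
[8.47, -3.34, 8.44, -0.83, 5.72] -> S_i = Random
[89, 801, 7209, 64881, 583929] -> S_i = 89*9^i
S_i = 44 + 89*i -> [44, 133, 222, 311, 400]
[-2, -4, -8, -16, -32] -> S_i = -2*2^i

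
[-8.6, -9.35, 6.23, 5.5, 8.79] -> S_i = Random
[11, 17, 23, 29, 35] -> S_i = 11 + 6*i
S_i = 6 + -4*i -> [6, 2, -2, -6, -10]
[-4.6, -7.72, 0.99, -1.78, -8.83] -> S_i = Random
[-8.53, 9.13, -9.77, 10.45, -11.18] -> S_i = -8.53*(-1.07)^i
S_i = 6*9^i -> [6, 54, 486, 4374, 39366]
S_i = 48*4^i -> [48, 192, 768, 3072, 12288]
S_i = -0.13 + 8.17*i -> [-0.13, 8.04, 16.21, 24.38, 32.55]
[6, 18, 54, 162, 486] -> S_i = 6*3^i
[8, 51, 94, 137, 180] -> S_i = 8 + 43*i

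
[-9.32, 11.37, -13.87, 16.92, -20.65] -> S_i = -9.32*(-1.22)^i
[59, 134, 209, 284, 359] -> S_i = 59 + 75*i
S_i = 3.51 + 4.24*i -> [3.51, 7.75, 11.99, 16.23, 20.47]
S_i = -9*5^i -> [-9, -45, -225, -1125, -5625]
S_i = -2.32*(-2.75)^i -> [-2.32, 6.38, -17.54, 48.25, -132.68]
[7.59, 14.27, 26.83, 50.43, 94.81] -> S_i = 7.59*1.88^i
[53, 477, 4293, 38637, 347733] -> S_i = 53*9^i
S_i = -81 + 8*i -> [-81, -73, -65, -57, -49]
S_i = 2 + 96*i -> [2, 98, 194, 290, 386]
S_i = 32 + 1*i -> [32, 33, 34, 35, 36]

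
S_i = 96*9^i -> [96, 864, 7776, 69984, 629856]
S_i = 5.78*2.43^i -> [5.78, 14.05, 34.13, 82.94, 201.54]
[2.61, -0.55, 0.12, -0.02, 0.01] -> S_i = 2.61*(-0.21)^i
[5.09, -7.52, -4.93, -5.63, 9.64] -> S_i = Random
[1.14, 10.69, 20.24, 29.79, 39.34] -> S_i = 1.14 + 9.55*i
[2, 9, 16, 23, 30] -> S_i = 2 + 7*i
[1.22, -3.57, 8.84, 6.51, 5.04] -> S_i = Random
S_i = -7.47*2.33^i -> [-7.47, -17.41, -40.55, -94.49, -220.16]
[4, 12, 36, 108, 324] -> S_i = 4*3^i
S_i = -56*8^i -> [-56, -448, -3584, -28672, -229376]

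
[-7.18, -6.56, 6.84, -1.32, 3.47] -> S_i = Random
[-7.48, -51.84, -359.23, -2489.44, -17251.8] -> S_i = -7.48*6.93^i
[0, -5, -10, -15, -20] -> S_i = 0 + -5*i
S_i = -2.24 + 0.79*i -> [-2.24, -1.45, -0.66, 0.13, 0.92]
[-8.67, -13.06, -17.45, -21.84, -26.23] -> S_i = -8.67 + -4.39*i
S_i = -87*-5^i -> [-87, 435, -2175, 10875, -54375]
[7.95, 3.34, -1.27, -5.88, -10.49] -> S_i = 7.95 + -4.61*i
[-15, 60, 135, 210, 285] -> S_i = -15 + 75*i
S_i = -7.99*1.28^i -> [-7.99, -10.23, -13.09, -16.76, -21.45]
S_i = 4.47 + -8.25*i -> [4.47, -3.78, -12.03, -20.28, -28.53]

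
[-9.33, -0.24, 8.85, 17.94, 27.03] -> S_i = -9.33 + 9.09*i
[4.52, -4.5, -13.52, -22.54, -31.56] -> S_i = 4.52 + -9.02*i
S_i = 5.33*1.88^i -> [5.33, 10.02, 18.84, 35.42, 66.58]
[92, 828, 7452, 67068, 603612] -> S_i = 92*9^i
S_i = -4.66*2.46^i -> [-4.66, -11.46, -28.2, -69.37, -170.66]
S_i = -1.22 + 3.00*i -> [-1.22, 1.78, 4.78, 7.78, 10.78]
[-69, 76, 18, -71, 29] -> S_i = Random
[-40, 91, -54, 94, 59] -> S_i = Random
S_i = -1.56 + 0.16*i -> [-1.56, -1.4, -1.24, -1.08, -0.92]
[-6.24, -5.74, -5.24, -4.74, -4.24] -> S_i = -6.24 + 0.50*i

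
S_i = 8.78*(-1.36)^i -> [8.78, -11.94, 16.24, -22.09, 30.04]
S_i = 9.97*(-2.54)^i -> [9.97, -25.32, 64.32, -163.38, 414.98]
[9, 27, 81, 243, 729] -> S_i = 9*3^i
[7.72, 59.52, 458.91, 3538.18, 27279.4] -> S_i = 7.72*7.71^i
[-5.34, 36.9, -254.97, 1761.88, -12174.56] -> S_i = -5.34*(-6.91)^i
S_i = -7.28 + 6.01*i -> [-7.28, -1.27, 4.74, 10.75, 16.76]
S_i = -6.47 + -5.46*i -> [-6.47, -11.93, -17.39, -22.85, -28.31]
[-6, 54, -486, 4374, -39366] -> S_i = -6*-9^i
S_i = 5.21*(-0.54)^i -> [5.21, -2.81, 1.52, -0.82, 0.44]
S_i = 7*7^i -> [7, 49, 343, 2401, 16807]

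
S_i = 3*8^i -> [3, 24, 192, 1536, 12288]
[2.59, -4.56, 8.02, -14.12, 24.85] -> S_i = 2.59*(-1.76)^i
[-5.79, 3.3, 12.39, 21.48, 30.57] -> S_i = -5.79 + 9.09*i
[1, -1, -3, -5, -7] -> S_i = 1 + -2*i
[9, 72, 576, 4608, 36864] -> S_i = 9*8^i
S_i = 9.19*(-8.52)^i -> [9.19, -78.3, 667.11, -5683.74, 48425.48]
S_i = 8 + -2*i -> [8, 6, 4, 2, 0]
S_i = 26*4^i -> [26, 104, 416, 1664, 6656]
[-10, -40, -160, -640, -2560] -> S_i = -10*4^i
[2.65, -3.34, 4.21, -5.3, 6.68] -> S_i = 2.65*(-1.26)^i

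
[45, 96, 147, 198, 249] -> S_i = 45 + 51*i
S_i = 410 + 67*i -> [410, 477, 544, 611, 678]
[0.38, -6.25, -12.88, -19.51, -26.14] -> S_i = 0.38 + -6.63*i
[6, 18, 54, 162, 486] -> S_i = 6*3^i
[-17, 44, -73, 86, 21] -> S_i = Random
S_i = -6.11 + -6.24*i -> [-6.11, -12.35, -18.59, -24.83, -31.07]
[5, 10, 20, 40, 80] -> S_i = 5*2^i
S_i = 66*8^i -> [66, 528, 4224, 33792, 270336]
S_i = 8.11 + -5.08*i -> [8.11, 3.03, -2.05, -7.13, -12.21]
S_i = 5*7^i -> [5, 35, 245, 1715, 12005]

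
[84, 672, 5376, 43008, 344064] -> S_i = 84*8^i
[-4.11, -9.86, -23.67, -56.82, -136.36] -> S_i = -4.11*2.40^i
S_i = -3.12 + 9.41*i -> [-3.12, 6.29, 15.7, 25.11, 34.52]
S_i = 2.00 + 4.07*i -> [2.0, 6.07, 10.14, 14.21, 18.28]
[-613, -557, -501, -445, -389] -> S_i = -613 + 56*i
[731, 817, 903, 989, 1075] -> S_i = 731 + 86*i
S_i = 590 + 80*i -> [590, 670, 750, 830, 910]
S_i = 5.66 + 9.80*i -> [5.66, 15.46, 25.26, 35.06, 44.86]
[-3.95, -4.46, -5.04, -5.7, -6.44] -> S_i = -3.95*1.13^i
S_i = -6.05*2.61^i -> [-6.05, -15.79, -41.21, -107.57, -280.75]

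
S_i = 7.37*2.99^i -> [7.37, 22.04, 65.89, 197.01, 589.05]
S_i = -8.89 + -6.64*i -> [-8.89, -15.53, -22.17, -28.81, -35.45]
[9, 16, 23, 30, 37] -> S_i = 9 + 7*i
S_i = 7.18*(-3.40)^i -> [7.18, -24.41, 83.0, -282.2, 959.49]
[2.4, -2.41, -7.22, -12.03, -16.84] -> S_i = 2.40 + -4.81*i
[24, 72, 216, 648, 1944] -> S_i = 24*3^i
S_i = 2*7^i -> [2, 14, 98, 686, 4802]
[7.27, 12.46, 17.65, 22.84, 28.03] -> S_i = 7.27 + 5.19*i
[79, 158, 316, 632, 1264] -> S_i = 79*2^i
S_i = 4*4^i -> [4, 16, 64, 256, 1024]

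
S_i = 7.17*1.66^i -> [7.17, 11.9, 19.76, 32.8, 54.44]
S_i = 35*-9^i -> [35, -315, 2835, -25515, 229635]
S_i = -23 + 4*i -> [-23, -19, -15, -11, -7]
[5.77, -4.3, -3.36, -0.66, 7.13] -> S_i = Random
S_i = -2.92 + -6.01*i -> [-2.92, -8.93, -14.94, -20.95, -26.96]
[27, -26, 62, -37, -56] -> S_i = Random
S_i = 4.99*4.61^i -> [4.99, 23.0, 106.05, 488.88, 2253.74]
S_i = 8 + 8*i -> [8, 16, 24, 32, 40]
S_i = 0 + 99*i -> [0, 99, 198, 297, 396]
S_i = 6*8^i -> [6, 48, 384, 3072, 24576]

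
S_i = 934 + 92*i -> [934, 1026, 1118, 1210, 1302]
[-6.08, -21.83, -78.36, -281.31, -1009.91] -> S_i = -6.08*3.59^i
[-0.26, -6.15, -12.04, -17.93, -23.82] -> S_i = -0.26 + -5.89*i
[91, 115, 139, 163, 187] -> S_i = 91 + 24*i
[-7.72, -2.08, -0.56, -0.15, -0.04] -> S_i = -7.72*0.27^i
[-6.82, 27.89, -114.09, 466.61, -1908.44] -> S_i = -6.82*(-4.09)^i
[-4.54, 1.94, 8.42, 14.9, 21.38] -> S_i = -4.54 + 6.48*i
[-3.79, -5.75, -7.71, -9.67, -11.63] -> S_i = -3.79 + -1.96*i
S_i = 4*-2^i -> [4, -8, 16, -32, 64]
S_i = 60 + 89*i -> [60, 149, 238, 327, 416]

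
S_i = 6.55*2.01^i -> [6.55, 13.17, 26.46, 53.19, 106.91]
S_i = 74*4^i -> [74, 296, 1184, 4736, 18944]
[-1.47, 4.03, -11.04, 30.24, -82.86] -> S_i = -1.47*(-2.74)^i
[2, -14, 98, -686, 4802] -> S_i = 2*-7^i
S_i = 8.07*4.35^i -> [8.07, 35.1, 152.7, 664.26, 2889.55]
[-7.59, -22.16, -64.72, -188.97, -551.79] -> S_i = -7.59*2.92^i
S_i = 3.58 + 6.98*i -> [3.58, 10.56, 17.54, 24.52, 31.5]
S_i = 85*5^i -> [85, 425, 2125, 10625, 53125]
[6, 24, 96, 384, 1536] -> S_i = 6*4^i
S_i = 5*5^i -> [5, 25, 125, 625, 3125]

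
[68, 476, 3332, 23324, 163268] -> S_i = 68*7^i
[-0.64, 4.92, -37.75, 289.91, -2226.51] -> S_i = -0.64*(-7.68)^i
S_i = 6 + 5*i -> [6, 11, 16, 21, 26]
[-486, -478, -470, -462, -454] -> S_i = -486 + 8*i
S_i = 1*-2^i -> [1, -2, 4, -8, 16]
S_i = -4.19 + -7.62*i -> [-4.19, -11.81, -19.43, -27.05, -34.67]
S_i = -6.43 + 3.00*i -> [-6.43, -3.43, -0.43, 2.57, 5.57]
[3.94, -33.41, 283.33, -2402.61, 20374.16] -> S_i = 3.94*(-8.48)^i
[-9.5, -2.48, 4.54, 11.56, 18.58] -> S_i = -9.50 + 7.02*i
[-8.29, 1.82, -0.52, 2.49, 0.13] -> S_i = Random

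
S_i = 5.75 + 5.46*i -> [5.75, 11.21, 16.67, 22.13, 27.59]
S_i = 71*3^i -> [71, 213, 639, 1917, 5751]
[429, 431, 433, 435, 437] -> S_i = 429 + 2*i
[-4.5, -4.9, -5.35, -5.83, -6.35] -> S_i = -4.50*1.09^i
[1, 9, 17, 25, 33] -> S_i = 1 + 8*i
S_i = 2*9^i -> [2, 18, 162, 1458, 13122]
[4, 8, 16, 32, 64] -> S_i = 4*2^i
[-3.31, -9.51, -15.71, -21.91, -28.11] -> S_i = -3.31 + -6.20*i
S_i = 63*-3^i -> [63, -189, 567, -1701, 5103]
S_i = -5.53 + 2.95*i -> [-5.53, -2.58, 0.37, 3.32, 6.27]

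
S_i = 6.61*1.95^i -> [6.61, 12.89, 25.13, 49.01, 95.57]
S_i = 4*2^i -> [4, 8, 16, 32, 64]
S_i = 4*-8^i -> [4, -32, 256, -2048, 16384]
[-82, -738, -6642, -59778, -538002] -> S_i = -82*9^i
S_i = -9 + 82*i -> [-9, 73, 155, 237, 319]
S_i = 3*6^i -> [3, 18, 108, 648, 3888]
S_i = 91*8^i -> [91, 728, 5824, 46592, 372736]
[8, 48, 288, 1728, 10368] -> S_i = 8*6^i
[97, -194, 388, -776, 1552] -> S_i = 97*-2^i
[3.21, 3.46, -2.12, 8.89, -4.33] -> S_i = Random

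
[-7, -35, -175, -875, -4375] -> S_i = -7*5^i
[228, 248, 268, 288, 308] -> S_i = 228 + 20*i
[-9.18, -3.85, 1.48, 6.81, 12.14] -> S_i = -9.18 + 5.33*i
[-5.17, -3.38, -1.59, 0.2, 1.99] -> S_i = -5.17 + 1.79*i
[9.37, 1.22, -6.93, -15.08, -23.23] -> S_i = 9.37 + -8.15*i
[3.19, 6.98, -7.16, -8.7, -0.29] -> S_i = Random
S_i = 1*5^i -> [1, 5, 25, 125, 625]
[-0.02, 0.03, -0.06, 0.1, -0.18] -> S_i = -0.02*(-1.72)^i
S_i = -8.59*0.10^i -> [-8.59, -0.86, -0.09, -0.01, -0.0]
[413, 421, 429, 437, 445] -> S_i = 413 + 8*i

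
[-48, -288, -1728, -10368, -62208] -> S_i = -48*6^i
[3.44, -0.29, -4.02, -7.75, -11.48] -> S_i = 3.44 + -3.73*i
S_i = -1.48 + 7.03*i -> [-1.48, 5.55, 12.58, 19.61, 26.64]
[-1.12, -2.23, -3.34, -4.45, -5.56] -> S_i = -1.12 + -1.11*i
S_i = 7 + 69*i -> [7, 76, 145, 214, 283]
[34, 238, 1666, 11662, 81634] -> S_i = 34*7^i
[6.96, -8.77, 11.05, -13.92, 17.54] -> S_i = 6.96*(-1.26)^i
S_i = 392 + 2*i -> [392, 394, 396, 398, 400]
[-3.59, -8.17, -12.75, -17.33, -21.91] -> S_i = -3.59 + -4.58*i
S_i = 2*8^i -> [2, 16, 128, 1024, 8192]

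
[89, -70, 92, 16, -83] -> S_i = Random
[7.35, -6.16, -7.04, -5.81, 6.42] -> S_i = Random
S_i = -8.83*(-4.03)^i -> [-8.83, 35.58, -143.41, 577.93, -2329.06]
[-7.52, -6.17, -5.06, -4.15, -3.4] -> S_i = -7.52*0.82^i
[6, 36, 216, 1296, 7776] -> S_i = 6*6^i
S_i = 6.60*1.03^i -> [6.6, 6.8, 7.0, 7.21, 7.43]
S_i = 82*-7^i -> [82, -574, 4018, -28126, 196882]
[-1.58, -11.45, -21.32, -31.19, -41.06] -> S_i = -1.58 + -9.87*i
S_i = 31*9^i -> [31, 279, 2511, 22599, 203391]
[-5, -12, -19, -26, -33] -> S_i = -5 + -7*i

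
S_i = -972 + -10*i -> [-972, -982, -992, -1002, -1012]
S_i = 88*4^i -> [88, 352, 1408, 5632, 22528]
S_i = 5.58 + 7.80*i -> [5.58, 13.38, 21.18, 28.98, 36.78]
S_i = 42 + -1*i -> [42, 41, 40, 39, 38]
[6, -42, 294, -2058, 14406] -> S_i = 6*-7^i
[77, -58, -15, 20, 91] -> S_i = Random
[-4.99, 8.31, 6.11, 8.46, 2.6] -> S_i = Random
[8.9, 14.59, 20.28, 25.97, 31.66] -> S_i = 8.90 + 5.69*i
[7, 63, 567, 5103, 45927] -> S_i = 7*9^i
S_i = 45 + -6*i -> [45, 39, 33, 27, 21]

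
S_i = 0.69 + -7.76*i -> [0.69, -7.07, -14.83, -22.59, -30.35]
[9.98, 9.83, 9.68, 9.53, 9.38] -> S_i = 9.98 + -0.15*i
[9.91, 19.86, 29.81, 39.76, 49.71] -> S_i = 9.91 + 9.95*i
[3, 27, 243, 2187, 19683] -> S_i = 3*9^i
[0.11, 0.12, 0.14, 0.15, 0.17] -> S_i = 0.11*1.11^i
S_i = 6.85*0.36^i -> [6.85, 2.47, 0.89, 0.32, 0.12]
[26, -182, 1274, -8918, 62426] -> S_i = 26*-7^i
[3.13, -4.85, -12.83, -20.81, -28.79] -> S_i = 3.13 + -7.98*i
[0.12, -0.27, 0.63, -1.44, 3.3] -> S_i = 0.12*(-2.29)^i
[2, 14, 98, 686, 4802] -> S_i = 2*7^i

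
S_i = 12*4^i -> [12, 48, 192, 768, 3072]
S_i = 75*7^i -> [75, 525, 3675, 25725, 180075]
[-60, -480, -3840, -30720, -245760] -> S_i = -60*8^i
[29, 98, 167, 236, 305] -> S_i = 29 + 69*i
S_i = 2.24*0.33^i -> [2.24, 0.74, 0.24, 0.08, 0.03]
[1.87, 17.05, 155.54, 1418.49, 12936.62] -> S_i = 1.87*9.12^i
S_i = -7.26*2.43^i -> [-7.26, -17.64, -42.87, -104.17, -253.14]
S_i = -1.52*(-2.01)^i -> [-1.52, 3.06, -6.14, 12.34, -24.81]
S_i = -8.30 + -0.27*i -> [-8.3, -8.57, -8.84, -9.11, -9.38]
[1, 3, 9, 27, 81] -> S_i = 1*3^i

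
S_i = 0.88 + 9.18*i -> [0.88, 10.06, 19.24, 28.42, 37.6]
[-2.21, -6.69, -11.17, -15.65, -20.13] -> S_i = -2.21 + -4.48*i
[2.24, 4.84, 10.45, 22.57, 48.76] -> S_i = 2.24*2.16^i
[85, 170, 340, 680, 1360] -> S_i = 85*2^i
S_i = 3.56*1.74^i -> [3.56, 6.19, 10.78, 18.75, 32.63]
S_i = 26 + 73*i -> [26, 99, 172, 245, 318]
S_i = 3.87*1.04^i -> [3.87, 4.02, 4.19, 4.35, 4.53]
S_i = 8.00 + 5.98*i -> [8.0, 13.98, 19.96, 25.94, 31.92]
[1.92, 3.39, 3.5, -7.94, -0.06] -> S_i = Random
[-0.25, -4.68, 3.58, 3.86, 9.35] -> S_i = Random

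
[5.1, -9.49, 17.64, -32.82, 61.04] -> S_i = 5.10*(-1.86)^i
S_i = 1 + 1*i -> [1, 2, 3, 4, 5]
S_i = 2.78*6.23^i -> [2.78, 17.32, 107.9, 672.22, 4187.91]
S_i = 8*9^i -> [8, 72, 648, 5832, 52488]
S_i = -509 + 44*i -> [-509, -465, -421, -377, -333]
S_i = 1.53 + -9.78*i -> [1.53, -8.25, -18.03, -27.81, -37.59]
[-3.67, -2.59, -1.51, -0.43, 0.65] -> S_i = -3.67 + 1.08*i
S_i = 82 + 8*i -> [82, 90, 98, 106, 114]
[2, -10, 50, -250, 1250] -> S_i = 2*-5^i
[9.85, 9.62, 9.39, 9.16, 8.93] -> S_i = 9.85 + -0.23*i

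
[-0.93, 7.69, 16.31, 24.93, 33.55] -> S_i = -0.93 + 8.62*i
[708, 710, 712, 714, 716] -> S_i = 708 + 2*i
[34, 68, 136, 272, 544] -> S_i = 34*2^i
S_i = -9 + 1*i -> [-9, -8, -7, -6, -5]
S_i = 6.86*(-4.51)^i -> [6.86, -30.94, 139.53, -629.29, 2838.12]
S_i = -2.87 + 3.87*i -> [-2.87, 1.0, 4.87, 8.74, 12.61]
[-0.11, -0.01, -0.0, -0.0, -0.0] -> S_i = -0.11*0.07^i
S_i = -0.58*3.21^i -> [-0.58, -1.86, -5.98, -19.18, -61.58]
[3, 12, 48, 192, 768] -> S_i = 3*4^i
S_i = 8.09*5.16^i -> [8.09, 41.74, 215.4, 1111.47, 5735.18]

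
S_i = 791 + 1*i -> [791, 792, 793, 794, 795]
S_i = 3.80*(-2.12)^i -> [3.8, -8.06, 17.08, -36.21, 76.76]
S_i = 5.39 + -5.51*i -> [5.39, -0.12, -5.63, -11.14, -16.65]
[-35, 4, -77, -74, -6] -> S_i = Random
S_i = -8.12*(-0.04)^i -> [-8.12, 0.32, -0.01, 0.0, -0.0]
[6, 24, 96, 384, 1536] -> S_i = 6*4^i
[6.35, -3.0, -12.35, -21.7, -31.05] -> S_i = 6.35 + -9.35*i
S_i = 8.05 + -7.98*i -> [8.05, 0.07, -7.91, -15.89, -23.87]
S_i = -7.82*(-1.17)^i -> [-7.82, 9.15, -10.7, 12.52, -14.65]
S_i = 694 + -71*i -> [694, 623, 552, 481, 410]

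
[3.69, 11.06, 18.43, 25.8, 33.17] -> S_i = 3.69 + 7.37*i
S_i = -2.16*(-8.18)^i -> [-2.16, 17.67, -144.53, 1182.26, -9670.9]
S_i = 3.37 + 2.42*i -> [3.37, 5.79, 8.21, 10.63, 13.05]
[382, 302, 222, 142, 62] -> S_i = 382 + -80*i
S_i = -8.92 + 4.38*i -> [-8.92, -4.54, -0.16, 4.22, 8.6]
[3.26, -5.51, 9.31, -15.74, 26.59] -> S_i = 3.26*(-1.69)^i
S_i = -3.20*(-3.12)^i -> [-3.2, 9.98, -31.15, 97.19, -303.23]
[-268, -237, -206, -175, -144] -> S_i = -268 + 31*i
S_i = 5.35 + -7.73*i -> [5.35, -2.38, -10.11, -17.84, -25.57]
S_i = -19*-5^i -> [-19, 95, -475, 2375, -11875]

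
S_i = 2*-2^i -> [2, -4, 8, -16, 32]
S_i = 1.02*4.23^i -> [1.02, 4.31, 18.25, 77.2, 326.56]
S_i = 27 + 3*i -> [27, 30, 33, 36, 39]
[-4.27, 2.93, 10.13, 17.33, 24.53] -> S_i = -4.27 + 7.20*i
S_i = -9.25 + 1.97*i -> [-9.25, -7.28, -5.31, -3.34, -1.37]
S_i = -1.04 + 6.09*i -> [-1.04, 5.05, 11.14, 17.23, 23.32]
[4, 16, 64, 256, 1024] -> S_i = 4*4^i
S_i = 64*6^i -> [64, 384, 2304, 13824, 82944]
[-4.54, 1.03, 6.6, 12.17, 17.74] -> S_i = -4.54 + 5.57*i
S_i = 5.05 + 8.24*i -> [5.05, 13.29, 21.53, 29.77, 38.01]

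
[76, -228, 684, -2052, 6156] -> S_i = 76*-3^i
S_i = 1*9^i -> [1, 9, 81, 729, 6561]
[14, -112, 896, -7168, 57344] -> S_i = 14*-8^i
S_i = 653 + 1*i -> [653, 654, 655, 656, 657]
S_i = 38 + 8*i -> [38, 46, 54, 62, 70]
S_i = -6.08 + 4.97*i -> [-6.08, -1.11, 3.86, 8.83, 13.8]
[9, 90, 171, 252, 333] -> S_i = 9 + 81*i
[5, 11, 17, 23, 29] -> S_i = 5 + 6*i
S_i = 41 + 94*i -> [41, 135, 229, 323, 417]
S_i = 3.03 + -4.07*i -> [3.03, -1.04, -5.11, -9.18, -13.25]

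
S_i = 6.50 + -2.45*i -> [6.5, 4.05, 1.6, -0.85, -3.3]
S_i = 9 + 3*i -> [9, 12, 15, 18, 21]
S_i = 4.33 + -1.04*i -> [4.33, 3.29, 2.25, 1.21, 0.17]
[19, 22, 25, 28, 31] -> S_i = 19 + 3*i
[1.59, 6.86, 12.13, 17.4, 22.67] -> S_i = 1.59 + 5.27*i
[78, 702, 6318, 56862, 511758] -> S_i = 78*9^i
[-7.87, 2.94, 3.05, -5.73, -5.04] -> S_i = Random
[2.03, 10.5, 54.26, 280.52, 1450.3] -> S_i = 2.03*5.17^i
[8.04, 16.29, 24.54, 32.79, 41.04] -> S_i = 8.04 + 8.25*i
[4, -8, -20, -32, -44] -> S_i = 4 + -12*i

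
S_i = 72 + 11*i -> [72, 83, 94, 105, 116]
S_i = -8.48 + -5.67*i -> [-8.48, -14.15, -19.82, -25.49, -31.16]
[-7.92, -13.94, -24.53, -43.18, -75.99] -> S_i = -7.92*1.76^i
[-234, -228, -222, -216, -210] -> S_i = -234 + 6*i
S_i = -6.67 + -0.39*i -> [-6.67, -7.06, -7.45, -7.84, -8.23]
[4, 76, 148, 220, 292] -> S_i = 4 + 72*i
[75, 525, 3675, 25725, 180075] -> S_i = 75*7^i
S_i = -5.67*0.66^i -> [-5.67, -3.74, -2.47, -1.63, -1.08]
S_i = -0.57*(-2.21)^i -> [-0.57, 1.26, -2.78, 6.15, -13.6]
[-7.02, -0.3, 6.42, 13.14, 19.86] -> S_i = -7.02 + 6.72*i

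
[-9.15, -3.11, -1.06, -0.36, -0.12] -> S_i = -9.15*0.34^i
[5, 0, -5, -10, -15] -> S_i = 5 + -5*i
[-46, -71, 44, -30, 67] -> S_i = Random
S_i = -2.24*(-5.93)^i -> [-2.24, 13.28, -78.77, 467.1, -2769.92]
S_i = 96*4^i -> [96, 384, 1536, 6144, 24576]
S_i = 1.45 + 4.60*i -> [1.45, 6.05, 10.65, 15.25, 19.85]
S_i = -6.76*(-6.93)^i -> [-6.76, 46.85, -324.65, 2249.81, -15591.2]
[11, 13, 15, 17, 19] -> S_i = 11 + 2*i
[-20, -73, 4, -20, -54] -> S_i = Random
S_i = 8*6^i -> [8, 48, 288, 1728, 10368]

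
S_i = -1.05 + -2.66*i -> [-1.05, -3.71, -6.37, -9.03, -11.69]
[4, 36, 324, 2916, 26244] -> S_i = 4*9^i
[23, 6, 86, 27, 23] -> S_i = Random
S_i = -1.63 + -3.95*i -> [-1.63, -5.58, -9.53, -13.48, -17.43]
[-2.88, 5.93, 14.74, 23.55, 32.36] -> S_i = -2.88 + 8.81*i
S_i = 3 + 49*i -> [3, 52, 101, 150, 199]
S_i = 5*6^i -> [5, 30, 180, 1080, 6480]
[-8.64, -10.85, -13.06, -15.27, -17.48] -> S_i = -8.64 + -2.21*i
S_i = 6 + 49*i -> [6, 55, 104, 153, 202]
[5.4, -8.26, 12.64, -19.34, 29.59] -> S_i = 5.40*(-1.53)^i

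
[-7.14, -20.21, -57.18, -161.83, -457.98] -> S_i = -7.14*2.83^i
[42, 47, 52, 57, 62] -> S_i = 42 + 5*i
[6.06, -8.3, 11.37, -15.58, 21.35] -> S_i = 6.06*(-1.37)^i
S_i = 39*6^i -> [39, 234, 1404, 8424, 50544]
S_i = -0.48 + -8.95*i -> [-0.48, -9.43, -18.38, -27.33, -36.28]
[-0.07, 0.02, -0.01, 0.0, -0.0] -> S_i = -0.07*(-0.30)^i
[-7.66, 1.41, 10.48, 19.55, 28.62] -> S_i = -7.66 + 9.07*i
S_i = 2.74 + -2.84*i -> [2.74, -0.1, -2.94, -5.78, -8.62]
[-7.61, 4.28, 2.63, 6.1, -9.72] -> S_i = Random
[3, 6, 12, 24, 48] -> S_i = 3*2^i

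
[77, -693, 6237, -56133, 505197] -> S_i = 77*-9^i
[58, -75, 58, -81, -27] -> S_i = Random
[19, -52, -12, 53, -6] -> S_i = Random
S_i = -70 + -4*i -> [-70, -74, -78, -82, -86]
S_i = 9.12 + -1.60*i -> [9.12, 7.52, 5.92, 4.32, 2.72]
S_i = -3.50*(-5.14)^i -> [-3.5, 17.99, -92.47, 475.29, -2442.98]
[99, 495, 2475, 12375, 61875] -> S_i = 99*5^i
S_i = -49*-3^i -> [-49, 147, -441, 1323, -3969]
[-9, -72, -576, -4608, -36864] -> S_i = -9*8^i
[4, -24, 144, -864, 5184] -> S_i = 4*-6^i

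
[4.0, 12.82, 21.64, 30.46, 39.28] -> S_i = 4.00 + 8.82*i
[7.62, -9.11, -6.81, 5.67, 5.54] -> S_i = Random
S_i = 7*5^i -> [7, 35, 175, 875, 4375]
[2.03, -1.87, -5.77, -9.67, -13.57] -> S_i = 2.03 + -3.90*i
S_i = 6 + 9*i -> [6, 15, 24, 33, 42]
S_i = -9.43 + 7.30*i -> [-9.43, -2.13, 5.17, 12.47, 19.77]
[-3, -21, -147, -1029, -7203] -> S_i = -3*7^i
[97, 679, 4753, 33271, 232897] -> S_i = 97*7^i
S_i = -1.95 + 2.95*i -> [-1.95, 1.0, 3.95, 6.9, 9.85]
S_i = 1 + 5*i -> [1, 6, 11, 16, 21]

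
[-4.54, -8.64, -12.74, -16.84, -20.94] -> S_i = -4.54 + -4.10*i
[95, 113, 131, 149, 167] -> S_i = 95 + 18*i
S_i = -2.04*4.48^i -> [-2.04, -9.14, -40.94, -183.43, -821.75]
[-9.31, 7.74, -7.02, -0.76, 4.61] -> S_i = Random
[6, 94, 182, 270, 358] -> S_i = 6 + 88*i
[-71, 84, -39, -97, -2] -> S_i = Random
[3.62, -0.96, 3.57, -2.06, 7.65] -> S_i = Random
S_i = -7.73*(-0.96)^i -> [-7.73, 7.42, -7.12, 6.84, -6.57]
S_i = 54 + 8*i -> [54, 62, 70, 78, 86]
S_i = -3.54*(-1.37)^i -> [-3.54, 4.85, -6.64, 9.1, -12.47]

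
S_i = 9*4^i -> [9, 36, 144, 576, 2304]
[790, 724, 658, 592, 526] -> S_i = 790 + -66*i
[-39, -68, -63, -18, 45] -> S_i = Random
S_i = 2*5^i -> [2, 10, 50, 250, 1250]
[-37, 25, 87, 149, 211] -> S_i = -37 + 62*i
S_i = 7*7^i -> [7, 49, 343, 2401, 16807]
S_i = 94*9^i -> [94, 846, 7614, 68526, 616734]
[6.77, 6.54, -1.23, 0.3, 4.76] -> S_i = Random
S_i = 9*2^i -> [9, 18, 36, 72, 144]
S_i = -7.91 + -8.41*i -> [-7.91, -16.32, -24.73, -33.14, -41.55]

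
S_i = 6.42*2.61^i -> [6.42, 16.76, 43.73, 114.14, 297.92]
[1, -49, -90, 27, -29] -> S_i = Random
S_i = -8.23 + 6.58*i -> [-8.23, -1.65, 4.93, 11.51, 18.09]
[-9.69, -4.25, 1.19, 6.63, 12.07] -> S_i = -9.69 + 5.44*i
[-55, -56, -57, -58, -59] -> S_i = -55 + -1*i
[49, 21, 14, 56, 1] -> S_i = Random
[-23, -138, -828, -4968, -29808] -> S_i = -23*6^i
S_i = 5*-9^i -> [5, -45, 405, -3645, 32805]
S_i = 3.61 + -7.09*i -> [3.61, -3.48, -10.57, -17.66, -24.75]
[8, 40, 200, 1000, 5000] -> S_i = 8*5^i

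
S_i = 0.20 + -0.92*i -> [0.2, -0.72, -1.64, -2.56, -3.48]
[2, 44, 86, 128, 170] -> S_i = 2 + 42*i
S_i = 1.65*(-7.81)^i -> [1.65, -12.89, 100.64, -786.03, 6138.86]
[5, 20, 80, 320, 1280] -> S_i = 5*4^i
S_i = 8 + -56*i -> [8, -48, -104, -160, -216]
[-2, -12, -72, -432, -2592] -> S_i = -2*6^i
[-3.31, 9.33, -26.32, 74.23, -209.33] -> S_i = -3.31*(-2.82)^i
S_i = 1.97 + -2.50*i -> [1.97, -0.53, -3.03, -5.53, -8.03]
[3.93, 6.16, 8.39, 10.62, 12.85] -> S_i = 3.93 + 2.23*i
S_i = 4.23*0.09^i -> [4.23, 0.38, 0.03, 0.0, 0.0]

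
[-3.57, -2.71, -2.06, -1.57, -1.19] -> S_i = -3.57*0.76^i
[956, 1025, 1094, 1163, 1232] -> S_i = 956 + 69*i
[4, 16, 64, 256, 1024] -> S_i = 4*4^i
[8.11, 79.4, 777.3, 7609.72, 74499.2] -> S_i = 8.11*9.79^i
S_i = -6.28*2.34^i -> [-6.28, -14.7, -34.39, -80.47, -188.29]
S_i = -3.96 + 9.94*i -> [-3.96, 5.98, 15.92, 25.86, 35.8]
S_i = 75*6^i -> [75, 450, 2700, 16200, 97200]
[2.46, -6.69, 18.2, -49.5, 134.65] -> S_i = 2.46*(-2.72)^i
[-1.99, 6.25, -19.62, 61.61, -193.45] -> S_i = -1.99*(-3.14)^i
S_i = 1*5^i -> [1, 5, 25, 125, 625]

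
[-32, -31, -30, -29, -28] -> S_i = -32 + 1*i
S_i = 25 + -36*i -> [25, -11, -47, -83, -119]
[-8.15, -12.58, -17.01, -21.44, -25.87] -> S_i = -8.15 + -4.43*i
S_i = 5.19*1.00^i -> [5.19, 5.19, 5.19, 5.19, 5.19]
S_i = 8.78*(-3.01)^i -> [8.78, -26.43, 79.55, -239.44, 720.71]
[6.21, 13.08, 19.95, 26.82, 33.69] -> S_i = 6.21 + 6.87*i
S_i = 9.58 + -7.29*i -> [9.58, 2.29, -5.0, -12.29, -19.58]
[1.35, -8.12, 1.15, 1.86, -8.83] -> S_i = Random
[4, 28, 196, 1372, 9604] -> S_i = 4*7^i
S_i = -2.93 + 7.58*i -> [-2.93, 4.65, 12.23, 19.81, 27.39]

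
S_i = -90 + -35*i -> [-90, -125, -160, -195, -230]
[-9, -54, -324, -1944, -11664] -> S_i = -9*6^i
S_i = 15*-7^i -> [15, -105, 735, -5145, 36015]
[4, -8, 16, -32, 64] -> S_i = 4*-2^i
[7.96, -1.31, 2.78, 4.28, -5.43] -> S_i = Random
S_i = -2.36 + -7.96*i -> [-2.36, -10.32, -18.28, -26.24, -34.2]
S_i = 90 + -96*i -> [90, -6, -102, -198, -294]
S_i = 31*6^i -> [31, 186, 1116, 6696, 40176]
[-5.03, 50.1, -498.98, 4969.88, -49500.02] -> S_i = -5.03*(-9.96)^i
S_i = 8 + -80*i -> [8, -72, -152, -232, -312]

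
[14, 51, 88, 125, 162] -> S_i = 14 + 37*i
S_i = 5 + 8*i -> [5, 13, 21, 29, 37]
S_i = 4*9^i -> [4, 36, 324, 2916, 26244]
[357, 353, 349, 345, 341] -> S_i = 357 + -4*i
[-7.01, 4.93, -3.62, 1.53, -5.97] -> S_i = Random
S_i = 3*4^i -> [3, 12, 48, 192, 768]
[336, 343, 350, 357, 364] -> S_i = 336 + 7*i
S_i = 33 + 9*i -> [33, 42, 51, 60, 69]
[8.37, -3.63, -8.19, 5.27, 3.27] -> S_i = Random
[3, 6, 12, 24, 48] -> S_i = 3*2^i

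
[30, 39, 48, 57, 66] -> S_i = 30 + 9*i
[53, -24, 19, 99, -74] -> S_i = Random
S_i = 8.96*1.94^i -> [8.96, 17.38, 33.72, 65.42, 126.92]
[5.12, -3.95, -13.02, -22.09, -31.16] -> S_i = 5.12 + -9.07*i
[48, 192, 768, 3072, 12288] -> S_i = 48*4^i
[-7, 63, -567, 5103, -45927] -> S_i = -7*-9^i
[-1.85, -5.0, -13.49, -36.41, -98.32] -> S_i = -1.85*2.70^i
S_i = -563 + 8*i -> [-563, -555, -547, -539, -531]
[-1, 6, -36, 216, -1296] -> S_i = -1*-6^i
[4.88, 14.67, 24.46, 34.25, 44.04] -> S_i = 4.88 + 9.79*i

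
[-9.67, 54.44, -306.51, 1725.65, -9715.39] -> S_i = -9.67*(-5.63)^i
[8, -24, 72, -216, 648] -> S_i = 8*-3^i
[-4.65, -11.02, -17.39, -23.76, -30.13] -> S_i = -4.65 + -6.37*i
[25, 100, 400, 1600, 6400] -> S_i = 25*4^i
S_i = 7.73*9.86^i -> [7.73, 76.22, 751.51, 7409.86, 73061.26]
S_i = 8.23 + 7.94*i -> [8.23, 16.17, 24.11, 32.05, 39.99]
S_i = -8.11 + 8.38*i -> [-8.11, 0.27, 8.65, 17.03, 25.41]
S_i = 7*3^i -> [7, 21, 63, 189, 567]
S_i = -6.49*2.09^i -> [-6.49, -13.56, -28.35, -59.25, -123.83]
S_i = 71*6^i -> [71, 426, 2556, 15336, 92016]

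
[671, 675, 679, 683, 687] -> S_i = 671 + 4*i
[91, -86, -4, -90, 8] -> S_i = Random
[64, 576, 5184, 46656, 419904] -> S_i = 64*9^i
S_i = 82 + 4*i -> [82, 86, 90, 94, 98]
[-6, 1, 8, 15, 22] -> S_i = -6 + 7*i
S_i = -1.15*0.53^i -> [-1.15, -0.61, -0.32, -0.17, -0.09]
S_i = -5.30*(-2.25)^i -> [-5.3, 11.92, -26.83, 60.37, -135.83]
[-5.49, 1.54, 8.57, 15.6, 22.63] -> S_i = -5.49 + 7.03*i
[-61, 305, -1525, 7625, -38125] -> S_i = -61*-5^i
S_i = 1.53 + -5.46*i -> [1.53, -3.93, -9.39, -14.85, -20.31]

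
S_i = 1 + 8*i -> [1, 9, 17, 25, 33]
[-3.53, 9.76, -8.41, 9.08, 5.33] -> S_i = Random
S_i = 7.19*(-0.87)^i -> [7.19, -6.26, 5.44, -4.73, 4.12]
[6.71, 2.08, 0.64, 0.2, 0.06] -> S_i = 6.71*0.31^i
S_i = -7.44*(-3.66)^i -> [-7.44, 27.23, -99.66, 364.77, -1335.05]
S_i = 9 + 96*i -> [9, 105, 201, 297, 393]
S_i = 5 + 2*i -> [5, 7, 9, 11, 13]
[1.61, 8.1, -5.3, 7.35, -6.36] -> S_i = Random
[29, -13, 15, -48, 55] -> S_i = Random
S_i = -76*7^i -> [-76, -532, -3724, -26068, -182476]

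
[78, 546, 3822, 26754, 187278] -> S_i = 78*7^i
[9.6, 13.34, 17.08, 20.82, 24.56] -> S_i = 9.60 + 3.74*i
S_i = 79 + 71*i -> [79, 150, 221, 292, 363]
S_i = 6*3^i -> [6, 18, 54, 162, 486]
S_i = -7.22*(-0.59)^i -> [-7.22, 4.26, -2.51, 1.48, -0.87]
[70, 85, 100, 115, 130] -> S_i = 70 + 15*i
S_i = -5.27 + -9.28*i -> [-5.27, -14.55, -23.83, -33.11, -42.39]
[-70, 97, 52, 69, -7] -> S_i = Random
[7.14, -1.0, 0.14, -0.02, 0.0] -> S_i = 7.14*(-0.14)^i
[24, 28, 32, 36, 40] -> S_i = 24 + 4*i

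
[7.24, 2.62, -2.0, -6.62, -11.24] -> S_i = 7.24 + -4.62*i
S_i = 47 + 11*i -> [47, 58, 69, 80, 91]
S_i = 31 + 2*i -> [31, 33, 35, 37, 39]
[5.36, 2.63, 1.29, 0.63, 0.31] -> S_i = 5.36*0.49^i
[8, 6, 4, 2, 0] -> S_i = 8 + -2*i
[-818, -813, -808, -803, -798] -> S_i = -818 + 5*i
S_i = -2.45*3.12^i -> [-2.45, -7.64, -23.85, -74.41, -232.16]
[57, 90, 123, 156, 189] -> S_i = 57 + 33*i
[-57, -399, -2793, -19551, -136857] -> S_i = -57*7^i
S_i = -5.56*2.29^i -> [-5.56, -12.73, -29.16, -66.77, -152.9]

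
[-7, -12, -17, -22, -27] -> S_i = -7 + -5*i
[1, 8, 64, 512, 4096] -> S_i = 1*8^i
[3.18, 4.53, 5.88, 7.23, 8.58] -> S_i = 3.18 + 1.35*i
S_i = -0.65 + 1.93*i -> [-0.65, 1.28, 3.21, 5.14, 7.07]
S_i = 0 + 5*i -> [0, 5, 10, 15, 20]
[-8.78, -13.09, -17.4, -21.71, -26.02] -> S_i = -8.78 + -4.31*i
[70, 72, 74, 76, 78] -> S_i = 70 + 2*i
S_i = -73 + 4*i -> [-73, -69, -65, -61, -57]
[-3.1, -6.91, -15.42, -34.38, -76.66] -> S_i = -3.10*2.23^i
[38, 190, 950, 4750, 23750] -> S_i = 38*5^i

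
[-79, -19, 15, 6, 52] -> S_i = Random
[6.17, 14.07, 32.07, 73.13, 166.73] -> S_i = 6.17*2.28^i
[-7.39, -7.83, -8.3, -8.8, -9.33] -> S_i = -7.39*1.06^i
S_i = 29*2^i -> [29, 58, 116, 232, 464]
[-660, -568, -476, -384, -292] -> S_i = -660 + 92*i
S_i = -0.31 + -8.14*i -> [-0.31, -8.45, -16.59, -24.73, -32.87]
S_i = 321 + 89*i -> [321, 410, 499, 588, 677]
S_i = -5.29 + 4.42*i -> [-5.29, -0.87, 3.55, 7.97, 12.39]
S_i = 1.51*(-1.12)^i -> [1.51, -1.69, 1.89, -2.12, 2.38]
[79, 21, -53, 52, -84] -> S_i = Random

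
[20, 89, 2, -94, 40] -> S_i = Random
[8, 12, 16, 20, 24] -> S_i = 8 + 4*i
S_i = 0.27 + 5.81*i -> [0.27, 6.08, 11.89, 17.7, 23.51]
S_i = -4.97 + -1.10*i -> [-4.97, -6.07, -7.17, -8.27, -9.37]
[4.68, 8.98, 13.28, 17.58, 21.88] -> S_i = 4.68 + 4.30*i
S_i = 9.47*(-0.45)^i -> [9.47, -4.26, 1.92, -0.86, 0.39]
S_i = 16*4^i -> [16, 64, 256, 1024, 4096]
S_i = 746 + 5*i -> [746, 751, 756, 761, 766]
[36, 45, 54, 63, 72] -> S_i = 36 + 9*i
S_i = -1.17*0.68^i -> [-1.17, -0.8, -0.54, -0.37, -0.25]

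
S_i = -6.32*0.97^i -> [-6.32, -6.13, -5.95, -5.77, -5.6]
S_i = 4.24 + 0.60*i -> [4.24, 4.84, 5.44, 6.04, 6.64]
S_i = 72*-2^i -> [72, -144, 288, -576, 1152]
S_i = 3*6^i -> [3, 18, 108, 648, 3888]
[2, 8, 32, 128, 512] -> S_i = 2*4^i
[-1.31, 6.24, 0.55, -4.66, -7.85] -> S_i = Random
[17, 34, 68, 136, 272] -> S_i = 17*2^i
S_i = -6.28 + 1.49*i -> [-6.28, -4.79, -3.3, -1.81, -0.32]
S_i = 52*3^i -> [52, 156, 468, 1404, 4212]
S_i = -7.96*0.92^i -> [-7.96, -7.32, -6.74, -6.2, -5.7]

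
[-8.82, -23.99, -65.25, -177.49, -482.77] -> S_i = -8.82*2.72^i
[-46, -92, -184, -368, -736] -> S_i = -46*2^i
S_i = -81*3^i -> [-81, -243, -729, -2187, -6561]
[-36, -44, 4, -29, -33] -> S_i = Random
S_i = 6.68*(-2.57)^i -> [6.68, -17.17, 44.12, -113.39, 291.41]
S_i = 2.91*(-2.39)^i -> [2.91, -6.95, 16.62, -39.73, 94.95]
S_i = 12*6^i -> [12, 72, 432, 2592, 15552]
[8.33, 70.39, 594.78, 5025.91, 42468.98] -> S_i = 8.33*8.45^i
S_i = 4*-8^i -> [4, -32, 256, -2048, 16384]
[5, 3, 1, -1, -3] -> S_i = 5 + -2*i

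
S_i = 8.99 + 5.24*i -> [8.99, 14.23, 19.47, 24.71, 29.95]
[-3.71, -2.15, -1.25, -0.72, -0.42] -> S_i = -3.71*0.58^i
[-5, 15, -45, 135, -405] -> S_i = -5*-3^i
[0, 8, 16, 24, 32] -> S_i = 0 + 8*i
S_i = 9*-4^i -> [9, -36, 144, -576, 2304]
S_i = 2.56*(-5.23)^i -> [2.56, -13.39, 70.02, -366.22, 1915.34]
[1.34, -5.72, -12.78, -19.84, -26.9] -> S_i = 1.34 + -7.06*i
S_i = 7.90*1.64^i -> [7.9, 12.96, 21.25, 34.85, 57.15]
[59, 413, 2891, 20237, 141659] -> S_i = 59*7^i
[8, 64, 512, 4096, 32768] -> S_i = 8*8^i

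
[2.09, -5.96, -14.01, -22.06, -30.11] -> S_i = 2.09 + -8.05*i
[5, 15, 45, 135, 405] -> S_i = 5*3^i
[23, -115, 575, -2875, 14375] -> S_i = 23*-5^i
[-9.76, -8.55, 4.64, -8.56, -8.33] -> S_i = Random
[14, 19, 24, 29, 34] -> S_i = 14 + 5*i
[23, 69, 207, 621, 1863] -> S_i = 23*3^i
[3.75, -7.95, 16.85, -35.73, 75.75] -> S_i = 3.75*(-2.12)^i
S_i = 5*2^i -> [5, 10, 20, 40, 80]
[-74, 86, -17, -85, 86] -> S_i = Random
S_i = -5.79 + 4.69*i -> [-5.79, -1.1, 3.59, 8.28, 12.97]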